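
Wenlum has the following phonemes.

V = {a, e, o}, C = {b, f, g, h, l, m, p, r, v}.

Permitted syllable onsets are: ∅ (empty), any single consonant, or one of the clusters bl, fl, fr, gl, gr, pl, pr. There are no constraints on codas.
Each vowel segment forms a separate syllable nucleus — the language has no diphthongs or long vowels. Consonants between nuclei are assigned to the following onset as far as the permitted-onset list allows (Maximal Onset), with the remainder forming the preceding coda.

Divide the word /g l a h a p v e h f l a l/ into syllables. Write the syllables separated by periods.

Vowels present: a, a, e, a; each is a nucleus, giving 4 syllables.
σ1/σ2 boundary: just /h/ — single C goes to the following onset.
σ2/σ3 boundary: /pv/; trying suffixes from longest down, /v/ is the first permitted one, so coda /p/ | onset /v/.
σ3/σ4 boundary: /hfl/; trying suffixes from longest down, /fl/ is the first permitted one, so coda /h/ | onset /fl/.

gla.hap.veh.flal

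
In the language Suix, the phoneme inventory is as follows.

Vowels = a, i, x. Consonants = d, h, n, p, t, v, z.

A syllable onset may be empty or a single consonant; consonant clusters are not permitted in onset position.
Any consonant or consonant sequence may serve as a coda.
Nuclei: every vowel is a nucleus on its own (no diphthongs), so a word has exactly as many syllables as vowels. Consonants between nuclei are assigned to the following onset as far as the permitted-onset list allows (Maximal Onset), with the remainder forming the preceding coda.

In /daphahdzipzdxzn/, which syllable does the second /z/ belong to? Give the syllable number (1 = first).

3

Nuclei (vowels): a, a, i, x → 4 syllables.
/a…a/ gap (V1→V2): /ph/; trying suffixes from longest down, /h/ is the first permitted one, so coda /p/ | onset /h/.
/a…i/ gap (V2→V3): /hdz/ — longest licit onset from the right is /z/, leaving /hd/ as coda.
/i…x/ gap (V3→V4): /pzd/; trying suffixes from longest down, /d/ is the first permitted one, so coda /pz/ | onset /d/.
Syllabification: dap.hahd.zipz.dxzn.
The second /z/ is in the coda of syllable 3 (/zipz/).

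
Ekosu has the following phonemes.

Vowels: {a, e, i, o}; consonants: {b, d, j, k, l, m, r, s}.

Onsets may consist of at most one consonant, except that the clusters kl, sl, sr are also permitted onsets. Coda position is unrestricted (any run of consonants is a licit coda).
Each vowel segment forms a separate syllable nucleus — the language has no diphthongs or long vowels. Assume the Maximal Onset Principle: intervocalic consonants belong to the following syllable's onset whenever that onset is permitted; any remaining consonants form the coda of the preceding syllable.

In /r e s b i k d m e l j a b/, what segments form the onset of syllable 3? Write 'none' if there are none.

m

The vowels are e, i, e, a — 4 nuclei, so 4 syllables.
/e…i/ gap (V1→V2): /sb/ — longest licit onset from the right is /b/, leaving /s/ as coda.
/i…e/ gap (V2→V3): /kdm/ splits as /kd/ + /m/ (/m/ is the longest suffix that is a licit onset).
/e…a/ gap (V3→V4): /lj/ splits as /l/ + /j/ (/j/ is the longest suffix that is a licit onset).
Syllabification: res.bikd.mel.jab.
Syllable 3 is /mel/: onset /m/, nucleus /e/, coda /l/.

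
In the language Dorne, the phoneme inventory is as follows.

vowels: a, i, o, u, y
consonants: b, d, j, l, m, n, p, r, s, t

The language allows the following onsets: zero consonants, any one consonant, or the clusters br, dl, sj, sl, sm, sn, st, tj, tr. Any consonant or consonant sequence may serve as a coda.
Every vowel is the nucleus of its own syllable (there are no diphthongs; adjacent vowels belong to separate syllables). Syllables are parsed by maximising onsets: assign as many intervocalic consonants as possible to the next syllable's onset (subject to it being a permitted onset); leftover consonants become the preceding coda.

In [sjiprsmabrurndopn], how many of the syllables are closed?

3

Nuclei (vowels): i, a, u, o → 4 syllables.
σ1/σ2 boundary: /prsm/ splits as /pr/ + /sm/ (/sm/ is the longest suffix that is a licit onset).
σ2/σ3 boundary: cluster /br/ — /br/ is itself a permitted onset, so the whole cluster goes right; preceding coda = ∅.
σ3/σ4 boundary: cluster /rnd/ — the longest permitted-onset suffix is /d/; onset = /d/, preceding coda = /rn/.
Result: sjipr.sma.brurn.dopn.
Classifying each syllable: /sjipr/ (closed), /sma/ (open), /brurn/ (closed), /dopn/ (closed).
Closed syllables: 3.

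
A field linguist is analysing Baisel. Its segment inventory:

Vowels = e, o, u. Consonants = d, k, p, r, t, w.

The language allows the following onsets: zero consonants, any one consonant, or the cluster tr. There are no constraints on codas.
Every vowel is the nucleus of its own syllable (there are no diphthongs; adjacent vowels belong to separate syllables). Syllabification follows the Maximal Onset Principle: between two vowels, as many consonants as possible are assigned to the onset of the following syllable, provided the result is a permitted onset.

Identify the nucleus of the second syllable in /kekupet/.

Vowels present: e, u, e; each is a nucleus, giving 3 syllables.
The second nucleus (vowel 2 from the left) is /u/.

u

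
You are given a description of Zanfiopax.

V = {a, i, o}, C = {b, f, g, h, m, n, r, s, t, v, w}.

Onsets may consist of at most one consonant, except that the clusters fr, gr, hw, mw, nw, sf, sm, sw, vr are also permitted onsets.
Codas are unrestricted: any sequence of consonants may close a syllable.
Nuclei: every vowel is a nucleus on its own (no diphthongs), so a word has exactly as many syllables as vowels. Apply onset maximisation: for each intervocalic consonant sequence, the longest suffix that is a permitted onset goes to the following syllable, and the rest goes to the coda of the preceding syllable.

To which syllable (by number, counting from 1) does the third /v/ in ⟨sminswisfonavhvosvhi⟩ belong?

5

Nuclei (vowels): i, i, o, a, o, i → 6 syllables.
Between /i/ (V1) and /i/ (V2): /nsw/ — longest licit onset from the right is /sw/, leaving /n/ as coda.
Between /i/ (V2) and /o/ (V3): /sf/ — entire cluster is a permitted onset → onset /sf/, coda ∅.
Between /o/ (V3) and /a/ (V4): /n/ → onset of the next syllable (single consonants are always licit onsets).
Between /a/ (V4) and /o/ (V5): /vhv/; trying suffixes from longest down, /v/ is the first permitted one, so coda /vh/ | onset /v/.
Between /o/ (V5) and /i/ (V6): /svh/ — longest licit onset from the right is /h/, leaving /sv/ as coda.
Result: smin.swi.sfo.navh.vosv.hi.
The third /v/ is in the coda of syllable 5 (/vosv/).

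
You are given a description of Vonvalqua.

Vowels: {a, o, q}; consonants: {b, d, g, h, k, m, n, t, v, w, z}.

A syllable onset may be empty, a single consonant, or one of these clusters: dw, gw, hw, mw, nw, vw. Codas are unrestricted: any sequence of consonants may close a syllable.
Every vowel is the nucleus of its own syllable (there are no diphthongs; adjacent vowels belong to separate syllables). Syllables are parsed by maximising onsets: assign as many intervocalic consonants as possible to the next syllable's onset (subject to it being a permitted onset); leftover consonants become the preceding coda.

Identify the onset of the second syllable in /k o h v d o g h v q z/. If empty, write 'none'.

Nuclei (vowels): o, o, q → 3 syllables.
Between /o/ (V1) and /o/ (V2): /hvd/ — longest licit onset from the right is /d/, leaving /hv/ as coda.
Between /o/ (V2) and /q/ (V3): /ghv/ splits as /gh/ + /v/ (/v/ is the longest suffix that is a licit onset).
Result: kohv.dogh.vqz.
Syllable 2 is /dogh/: onset /d/, nucleus /o/, coda /gh/.

d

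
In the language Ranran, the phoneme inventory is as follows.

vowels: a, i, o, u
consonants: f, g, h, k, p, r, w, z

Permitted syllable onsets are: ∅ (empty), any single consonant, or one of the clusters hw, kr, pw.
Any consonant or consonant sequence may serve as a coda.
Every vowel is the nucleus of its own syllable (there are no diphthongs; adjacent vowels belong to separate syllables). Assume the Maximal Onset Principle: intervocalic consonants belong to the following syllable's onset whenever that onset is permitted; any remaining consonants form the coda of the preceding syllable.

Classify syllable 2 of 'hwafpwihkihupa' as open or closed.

The vowels are a, i, i, u, a — 5 nuclei, so 5 syllables.
/a…i/ gap (V1→V2): /fpw/ splits as /f/ + /pw/ (/pw/ is the longest suffix that is a licit onset).
/i…i/ gap (V2→V3): cluster /hk/ — the longest permitted-onset suffix is /k/; onset = /k/, preceding coda = /h/.
/i…u/ gap (V3→V4): just /h/ — single C goes to the following onset.
/u…a/ gap (V4→V5): just /p/ — single C goes to the following onset.
So the parse is hwaf.pwih.ki.hu.pa.
Syllable 2 is /pwih/ with coda /h/, so it is closed.

closed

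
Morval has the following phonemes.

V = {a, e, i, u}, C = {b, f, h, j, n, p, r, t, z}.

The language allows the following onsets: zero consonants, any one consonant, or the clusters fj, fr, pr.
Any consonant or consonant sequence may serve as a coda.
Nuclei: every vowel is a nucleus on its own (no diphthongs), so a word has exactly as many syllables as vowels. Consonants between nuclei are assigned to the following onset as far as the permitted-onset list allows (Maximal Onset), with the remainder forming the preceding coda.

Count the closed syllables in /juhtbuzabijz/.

The vowels are u, u, a, i — 4 nuclei, so 4 syllables.
V1 /u/ – V2 /u/: cluster /htb/ — the longest permitted-onset suffix is /b/; onset = /b/, preceding coda = /ht/.
V2 /u/ – V3 /a/: /z/ is a single consonant, so it becomes the next onset.
V3 /a/ – V4 /i/: /b/ → onset of the next syllable (single consonants are always licit onsets).
Result: juht.bu.za.bijz.
Classifying each syllable: /juht/ (closed), /bu/ (open), /za/ (open), /bijz/ (closed).
Closed syllables: 2.

2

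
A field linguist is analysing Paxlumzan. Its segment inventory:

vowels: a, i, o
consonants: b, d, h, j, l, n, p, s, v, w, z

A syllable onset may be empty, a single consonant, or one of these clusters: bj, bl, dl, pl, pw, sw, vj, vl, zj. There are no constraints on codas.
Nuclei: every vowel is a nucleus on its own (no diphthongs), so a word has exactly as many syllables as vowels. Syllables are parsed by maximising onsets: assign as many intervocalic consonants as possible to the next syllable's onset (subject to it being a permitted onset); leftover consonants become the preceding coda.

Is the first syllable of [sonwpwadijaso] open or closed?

closed

The vowels are o, a, i, a, o — 5 nuclei, so 5 syllables.
σ1/σ2 boundary: /nwpw/; trying suffixes from longest down, /pw/ is the first permitted one, so coda /nw/ | onset /pw/.
σ2/σ3 boundary: just /d/ — single C goes to the following onset.
σ3/σ4 boundary: just /j/ — single C goes to the following onset.
σ4/σ5 boundary: /s/ is a single consonant, so it becomes the next onset.
Putting it together: sonw.pwa.di.ja.so.
Syllable 1 is /sonw/ with coda /nw/, so it is closed.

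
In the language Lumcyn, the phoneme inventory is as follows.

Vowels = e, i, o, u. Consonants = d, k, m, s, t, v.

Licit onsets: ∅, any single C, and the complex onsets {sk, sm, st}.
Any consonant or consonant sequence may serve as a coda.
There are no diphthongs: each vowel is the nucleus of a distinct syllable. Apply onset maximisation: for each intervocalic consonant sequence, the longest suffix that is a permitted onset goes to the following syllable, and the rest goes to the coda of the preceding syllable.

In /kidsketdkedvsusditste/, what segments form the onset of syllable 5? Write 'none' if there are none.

d

Nuclei (vowels): i, e, e, u, i, e → 6 syllables.
σ1/σ2 boundary: cluster /dsk/ — the longest permitted-onset suffix is /sk/; onset = /sk/, preceding coda = /d/.
σ2/σ3 boundary: /tdk/ — longest licit onset from the right is /k/, leaving /td/ as coda.
σ3/σ4 boundary: cluster /dvs/ — the longest permitted-onset suffix is /s/; onset = /s/, preceding coda = /dv/.
σ4/σ5 boundary: /sd/ splits as /s/ + /d/ (/d/ is the longest suffix that is a licit onset).
σ5/σ6 boundary: /tst/; trying suffixes from longest down, /st/ is the first permitted one, so coda /t/ | onset /st/.
Result: kid.sketd.kedv.sus.dit.ste.
Syllable 5 is /dit/: onset /d/, nucleus /i/, coda /t/.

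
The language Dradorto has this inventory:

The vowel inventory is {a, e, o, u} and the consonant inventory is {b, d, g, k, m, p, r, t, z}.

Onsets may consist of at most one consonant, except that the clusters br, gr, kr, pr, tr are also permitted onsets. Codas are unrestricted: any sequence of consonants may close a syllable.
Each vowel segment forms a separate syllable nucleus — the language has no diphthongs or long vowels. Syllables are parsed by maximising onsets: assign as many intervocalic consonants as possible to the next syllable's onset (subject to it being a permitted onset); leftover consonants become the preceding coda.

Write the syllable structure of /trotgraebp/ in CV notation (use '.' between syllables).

CCVC.CCV.VCC

The vowels are o, a, e — 3 nuclei, so 3 syllables.
Between /o/ (V1) and /a/ (V2): /tgr/; trying suffixes from longest down, /gr/ is the first permitted one, so coda /t/ | onset /gr/.
Between /a/ (V2) and /e/ (V3): hiatus — the boundary sits between the two vowels.
So the parse is trot.gra.ebp.
Mapping each syllable to C/V: /trot/ → CCVC, /gra/ → CCV, /ebp/ → VCC.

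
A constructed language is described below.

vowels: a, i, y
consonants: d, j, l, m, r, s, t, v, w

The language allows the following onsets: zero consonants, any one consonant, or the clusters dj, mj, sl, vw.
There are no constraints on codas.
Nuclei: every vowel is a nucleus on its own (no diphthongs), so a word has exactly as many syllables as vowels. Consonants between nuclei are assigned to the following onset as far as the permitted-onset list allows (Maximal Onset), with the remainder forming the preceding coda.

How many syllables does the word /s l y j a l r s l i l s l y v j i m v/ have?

5

The vowels are y, a, i, y, i — 5 nuclei, so 5 syllables.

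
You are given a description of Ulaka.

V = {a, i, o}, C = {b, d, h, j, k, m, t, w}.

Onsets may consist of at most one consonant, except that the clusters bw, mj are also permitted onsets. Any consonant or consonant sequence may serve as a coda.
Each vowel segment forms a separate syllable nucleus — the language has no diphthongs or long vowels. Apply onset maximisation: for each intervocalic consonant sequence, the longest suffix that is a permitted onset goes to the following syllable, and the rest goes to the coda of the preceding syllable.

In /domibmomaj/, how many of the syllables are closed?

Vowels present: o, i, o, a; each is a nucleus, giving 4 syllables.
Between /o/ (V1) and /i/ (V2): /m/ → onset of the next syllable (single consonants are always licit onsets).
Between /i/ (V2) and /o/ (V3): /bm/; trying suffixes from longest down, /m/ is the first permitted one, so coda /b/ | onset /m/.
Between /o/ (V3) and /a/ (V4): /m/ → onset of the next syllable (single consonants are always licit onsets).
So the parse is do.mib.mo.maj.
Classifying each syllable: /do/ (open), /mib/ (closed), /mo/ (open), /maj/ (closed).
Closed syllables: 2.

2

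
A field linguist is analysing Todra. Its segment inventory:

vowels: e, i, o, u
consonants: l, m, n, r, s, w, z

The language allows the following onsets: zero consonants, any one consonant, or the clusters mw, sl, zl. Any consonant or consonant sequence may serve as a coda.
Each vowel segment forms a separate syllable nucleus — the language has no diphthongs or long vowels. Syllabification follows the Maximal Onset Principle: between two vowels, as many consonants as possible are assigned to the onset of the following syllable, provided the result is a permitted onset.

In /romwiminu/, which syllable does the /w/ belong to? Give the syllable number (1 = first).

2

The vowels are o, i, i, u — 4 nuclei, so 4 syllables.
V1 /o/ – V2 /i/: /mw/ is a licit onset in full, so it all attaches to the next syllable.
V2 /i/ – V3 /i/: /m/ → onset of the next syllable (single consonants are always licit onsets).
V3 /i/ – V4 /u/: just /n/ — single C goes to the following onset.
Syllabification: ro.mwi.mi.nu.
The /w/ is in the onset of syllable 2 (/mwi/).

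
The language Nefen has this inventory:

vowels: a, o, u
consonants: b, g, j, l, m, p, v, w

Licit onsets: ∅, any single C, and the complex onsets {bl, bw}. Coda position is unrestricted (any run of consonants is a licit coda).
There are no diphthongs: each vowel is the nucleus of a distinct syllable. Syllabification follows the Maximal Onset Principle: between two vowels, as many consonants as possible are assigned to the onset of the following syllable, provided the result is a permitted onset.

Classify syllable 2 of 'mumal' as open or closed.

Vowels present: u, a; each is a nucleus, giving 2 syllables.
σ1/σ2 boundary: just /m/ — single C goes to the following onset.
Putting it together: mu.mal.
Syllable 2 is /mal/ with coda /l/, so it is closed.

closed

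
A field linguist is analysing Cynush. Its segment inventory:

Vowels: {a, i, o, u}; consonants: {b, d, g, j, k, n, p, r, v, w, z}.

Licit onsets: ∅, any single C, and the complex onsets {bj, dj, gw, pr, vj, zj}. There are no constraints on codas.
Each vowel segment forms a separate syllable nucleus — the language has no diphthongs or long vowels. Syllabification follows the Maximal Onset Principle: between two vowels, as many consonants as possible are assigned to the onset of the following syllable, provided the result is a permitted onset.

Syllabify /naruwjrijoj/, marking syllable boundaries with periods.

na.ruwj.ri.joj

Nuclei (vowels): a, u, i, o → 4 syllables.
/a…u/ gap (V1→V2): just /r/ — single C goes to the following onset.
/u…i/ gap (V2→V3): /wjr/ — longest licit onset from the right is /r/, leaving /wj/ as coda.
/i…o/ gap (V3→V4): just /j/ — single C goes to the following onset.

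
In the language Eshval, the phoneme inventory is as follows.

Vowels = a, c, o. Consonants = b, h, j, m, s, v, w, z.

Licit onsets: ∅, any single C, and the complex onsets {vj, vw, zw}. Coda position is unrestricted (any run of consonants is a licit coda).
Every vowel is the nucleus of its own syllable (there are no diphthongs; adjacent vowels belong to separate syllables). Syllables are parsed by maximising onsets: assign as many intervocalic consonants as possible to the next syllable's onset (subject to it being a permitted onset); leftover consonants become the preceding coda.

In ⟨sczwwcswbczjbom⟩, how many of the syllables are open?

Nuclei (vowels): c, c, c, o → 4 syllables.
σ1/σ2 boundary: /zww/ — longest licit onset from the right is /w/, leaving /zw/ as coda.
σ2/σ3 boundary: /swb/ — longest licit onset from the right is /b/, leaving /sw/ as coda.
σ3/σ4 boundary: /zjb/; trying suffixes from longest down, /b/ is the first permitted one, so coda /zj/ | onset /b/.
Syllabification: sczw.wcsw.bczj.bom.
Classifying each syllable: /sczw/ (closed), /wcsw/ (closed), /bczj/ (closed), /bom/ (closed).
Open syllables: 0.

0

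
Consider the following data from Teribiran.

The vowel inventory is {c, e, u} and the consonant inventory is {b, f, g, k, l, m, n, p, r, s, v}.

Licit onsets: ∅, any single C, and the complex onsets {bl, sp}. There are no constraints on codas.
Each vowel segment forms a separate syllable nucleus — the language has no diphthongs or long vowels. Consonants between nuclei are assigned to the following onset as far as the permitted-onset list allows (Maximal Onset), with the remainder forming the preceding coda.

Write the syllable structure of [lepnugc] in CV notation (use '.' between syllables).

Vowels present: e, u, c; each is a nucleus, giving 3 syllables.
Between /e/ (V1) and /u/ (V2): /pn/ splits as /p/ + /n/ (/n/ is the longest suffix that is a licit onset).
Between /u/ (V2) and /c/ (V3): /g/ → onset of the next syllable (single consonants are always licit onsets).
So the parse is lep.nu.gc.
Mapping each syllable to C/V: /lep/ → CVC, /nu/ → CV, /gc/ → CV.

CVC.CV.CV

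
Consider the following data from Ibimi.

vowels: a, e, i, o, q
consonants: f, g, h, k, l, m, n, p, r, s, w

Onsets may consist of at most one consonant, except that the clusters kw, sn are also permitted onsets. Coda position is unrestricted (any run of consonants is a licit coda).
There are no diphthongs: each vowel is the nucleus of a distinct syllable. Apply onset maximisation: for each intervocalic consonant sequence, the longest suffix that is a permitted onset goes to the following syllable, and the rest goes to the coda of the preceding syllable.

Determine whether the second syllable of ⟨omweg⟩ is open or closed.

closed

Vowels present: o, e; each is a nucleus, giving 2 syllables.
/o…e/ gap (V1→V2): /mw/ — longest licit onset from the right is /w/, leaving /m/ as coda.
So the parse is om.weg.
Syllable 2 is /weg/ with coda /g/, so it is closed.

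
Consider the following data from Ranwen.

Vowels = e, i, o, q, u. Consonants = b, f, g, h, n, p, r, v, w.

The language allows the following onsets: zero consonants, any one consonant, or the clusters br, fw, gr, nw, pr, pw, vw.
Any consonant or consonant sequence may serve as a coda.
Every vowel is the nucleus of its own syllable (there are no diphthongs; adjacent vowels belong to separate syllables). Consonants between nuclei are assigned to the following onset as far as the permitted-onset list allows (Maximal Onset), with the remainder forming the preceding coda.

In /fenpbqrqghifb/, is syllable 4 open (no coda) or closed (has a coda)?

Nuclei (vowels): e, q, q, i → 4 syllables.
/e…q/ gap (V1→V2): /npb/ splits as /np/ + /b/ (/b/ is the longest suffix that is a licit onset).
/q…q/ gap (V2→V3): just /r/ — single C goes to the following onset.
/q…i/ gap (V3→V4): /gh/ — longest licit onset from the right is /h/, leaving /g/ as coda.
Result: fenp.bq.rqg.hifb.
Syllable 4 is /hifb/ with coda /fb/, so it is closed.

closed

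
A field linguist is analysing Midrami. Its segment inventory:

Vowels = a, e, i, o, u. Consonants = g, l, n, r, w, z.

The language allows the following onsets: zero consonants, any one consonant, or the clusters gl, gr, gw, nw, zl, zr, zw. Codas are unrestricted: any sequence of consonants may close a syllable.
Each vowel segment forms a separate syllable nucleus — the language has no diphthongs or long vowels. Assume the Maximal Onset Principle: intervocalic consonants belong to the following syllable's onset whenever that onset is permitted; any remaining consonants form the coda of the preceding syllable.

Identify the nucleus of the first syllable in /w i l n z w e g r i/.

The vowels are i, e, i — 3 nuclei, so 3 syllables.
The first nucleus (vowel 1 from the left) is /i/.

i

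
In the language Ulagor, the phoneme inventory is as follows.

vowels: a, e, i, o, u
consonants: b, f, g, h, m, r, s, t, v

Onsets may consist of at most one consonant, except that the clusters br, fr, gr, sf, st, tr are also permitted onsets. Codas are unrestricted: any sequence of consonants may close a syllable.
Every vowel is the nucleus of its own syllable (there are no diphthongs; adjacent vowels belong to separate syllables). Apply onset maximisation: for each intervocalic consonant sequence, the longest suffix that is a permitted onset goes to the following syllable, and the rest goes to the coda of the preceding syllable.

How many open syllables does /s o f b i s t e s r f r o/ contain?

The vowels are o, i, e, o — 4 nuclei, so 4 syllables.
Between /o/ (V1) and /i/ (V2): /fb/ splits as /f/ + /b/ (/b/ is the longest suffix that is a licit onset).
Between /i/ (V2) and /e/ (V3): /st/ — entire cluster is a permitted onset → onset /st/, coda ∅.
Between /e/ (V3) and /o/ (V4): /srfr/ — longest licit onset from the right is /fr/, leaving /sr/ as coda.
Result: sof.bi.stesr.fro.
Classifying each syllable: /sof/ (closed), /bi/ (open), /stesr/ (closed), /fro/ (open).
Open syllables: 2.

2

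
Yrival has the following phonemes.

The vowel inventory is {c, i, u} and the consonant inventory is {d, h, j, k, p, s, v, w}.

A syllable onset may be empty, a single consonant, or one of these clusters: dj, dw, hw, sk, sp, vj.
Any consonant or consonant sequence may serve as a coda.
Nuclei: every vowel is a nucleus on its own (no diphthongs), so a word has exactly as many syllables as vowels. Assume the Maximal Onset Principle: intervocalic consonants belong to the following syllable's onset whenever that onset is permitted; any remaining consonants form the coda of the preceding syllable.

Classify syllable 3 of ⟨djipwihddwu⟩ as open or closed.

Nuclei (vowels): i, i, u → 3 syllables.
V1 /i/ – V2 /i/: cluster /pw/ — the longest permitted-onset suffix is /w/; onset = /w/, preceding coda = /p/.
V2 /i/ – V3 /u/: /hddw/; trying suffixes from longest down, /dw/ is the first permitted one, so coda /hd/ | onset /dw/.
Syllabification: djip.wihd.dwu.
Syllable 3 is /dwu/; it ends in its nucleus with no coda, so it is open.

open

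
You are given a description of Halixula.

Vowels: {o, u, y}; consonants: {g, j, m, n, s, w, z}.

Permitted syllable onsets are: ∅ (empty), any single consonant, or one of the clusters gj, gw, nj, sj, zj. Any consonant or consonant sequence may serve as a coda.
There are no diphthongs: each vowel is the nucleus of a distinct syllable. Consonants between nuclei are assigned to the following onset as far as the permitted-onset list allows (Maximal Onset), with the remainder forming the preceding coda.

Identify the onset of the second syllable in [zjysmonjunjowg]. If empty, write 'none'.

The vowels are y, o, u, o — 4 nuclei, so 4 syllables.
σ1/σ2 boundary: /sm/ — longest licit onset from the right is /m/, leaving /s/ as coda.
σ2/σ3 boundary: cluster /nj/ — /nj/ is itself a permitted onset, so the whole cluster goes right; preceding coda = ∅.
σ3/σ4 boundary: /nj/ — entire cluster is a permitted onset → onset /nj/, coda ∅.
Result: zjys.mo.nju.njowg.
Syllable 2 is /mo/: onset /m/, nucleus /o/, coda ∅.

m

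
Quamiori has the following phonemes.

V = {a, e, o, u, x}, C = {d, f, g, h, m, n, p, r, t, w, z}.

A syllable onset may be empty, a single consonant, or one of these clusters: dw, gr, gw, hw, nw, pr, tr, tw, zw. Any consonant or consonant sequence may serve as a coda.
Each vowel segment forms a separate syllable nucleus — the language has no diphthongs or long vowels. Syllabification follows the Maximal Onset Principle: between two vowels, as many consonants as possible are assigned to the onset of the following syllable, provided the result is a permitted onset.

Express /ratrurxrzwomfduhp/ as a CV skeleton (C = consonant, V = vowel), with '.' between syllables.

CV.CCV.CVC.CCVCC.CVCC

Nuclei (vowels): a, u, x, o, u → 5 syllables.
Between /a/ (V1) and /u/ (V2): /tr/ — entire cluster is a permitted onset → onset /tr/, coda ∅.
Between /u/ (V2) and /x/ (V3): /r/ → onset of the next syllable (single consonants are always licit onsets).
Between /x/ (V3) and /o/ (V4): /rzw/ — longest licit onset from the right is /zw/, leaving /r/ as coda.
Between /o/ (V4) and /u/ (V5): cluster /mfd/ — the longest permitted-onset suffix is /d/; onset = /d/, preceding coda = /mf/.
Result: ra.tru.rxr.zwomf.duhp.
Mapping each syllable to C/V: /ra/ → CV, /tru/ → CCV, /rxr/ → CVC, /zwomf/ → CCVCC, /duhp/ → CVCC.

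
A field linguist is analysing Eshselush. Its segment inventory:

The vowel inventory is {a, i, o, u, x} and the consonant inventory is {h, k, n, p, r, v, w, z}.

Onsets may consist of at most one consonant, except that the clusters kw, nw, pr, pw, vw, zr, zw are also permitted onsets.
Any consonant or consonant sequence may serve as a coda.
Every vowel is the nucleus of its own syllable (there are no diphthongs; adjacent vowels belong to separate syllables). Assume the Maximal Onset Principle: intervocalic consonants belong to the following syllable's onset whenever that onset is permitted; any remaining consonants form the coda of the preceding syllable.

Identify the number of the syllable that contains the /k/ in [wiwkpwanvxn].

1

Vowels present: i, a, x; each is a nucleus, giving 3 syllables.
Between /i/ (V1) and /a/ (V2): /wkpw/; trying suffixes from longest down, /pw/ is the first permitted one, so coda /wk/ | onset /pw/.
Between /a/ (V2) and /x/ (V3): /nv/ splits as /n/ + /v/ (/v/ is the longest suffix that is a licit onset).
Syllabification: wiwk.pwan.vxn.
The /k/ is in the coda of syllable 1 (/wiwk/).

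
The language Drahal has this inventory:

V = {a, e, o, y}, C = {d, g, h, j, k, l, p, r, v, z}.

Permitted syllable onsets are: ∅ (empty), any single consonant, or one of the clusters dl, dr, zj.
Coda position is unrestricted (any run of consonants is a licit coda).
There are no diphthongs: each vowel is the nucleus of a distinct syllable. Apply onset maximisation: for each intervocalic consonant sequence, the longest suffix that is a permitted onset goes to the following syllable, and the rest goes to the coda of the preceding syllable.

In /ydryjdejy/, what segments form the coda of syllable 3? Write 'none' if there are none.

none

Vowels present: y, y, e, y; each is a nucleus, giving 4 syllables.
V1 /y/ – V2 /y/: cluster /dr/ — /dr/ is itself a permitted onset, so the whole cluster goes right; preceding coda = ∅.
V2 /y/ – V3 /e/: /jd/; trying suffixes from longest down, /d/ is the first permitted one, so coda /j/ | onset /d/.
V3 /e/ – V4 /y/: /j/ is a single consonant, so it becomes the next onset.
Syllabification: y.dryj.de.jy.
Syllable 3 is /de/: onset /d/, nucleus /e/, coda ∅.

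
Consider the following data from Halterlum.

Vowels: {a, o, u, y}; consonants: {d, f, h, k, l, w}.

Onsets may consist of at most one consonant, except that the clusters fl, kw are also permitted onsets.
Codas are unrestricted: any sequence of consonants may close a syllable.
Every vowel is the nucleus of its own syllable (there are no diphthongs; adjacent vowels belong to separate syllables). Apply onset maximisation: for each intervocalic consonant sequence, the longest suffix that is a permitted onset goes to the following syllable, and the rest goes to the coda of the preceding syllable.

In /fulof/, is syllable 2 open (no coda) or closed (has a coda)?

The vowels are u, o — 2 nuclei, so 2 syllables.
Between /u/ (V1) and /o/ (V2): /l/ → onset of the next syllable (single consonants are always licit onsets).
Result: fu.lof.
Syllable 2 is /lof/ with coda /f/, so it is closed.

closed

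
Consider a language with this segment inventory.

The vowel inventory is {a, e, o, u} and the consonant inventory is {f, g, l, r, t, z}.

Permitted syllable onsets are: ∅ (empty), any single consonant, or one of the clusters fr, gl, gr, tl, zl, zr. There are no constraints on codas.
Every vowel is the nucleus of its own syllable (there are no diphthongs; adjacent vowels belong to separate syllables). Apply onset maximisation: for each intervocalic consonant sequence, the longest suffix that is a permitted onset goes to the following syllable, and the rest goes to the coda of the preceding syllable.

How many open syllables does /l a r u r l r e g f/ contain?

1

Vowels present: a, u, e; each is a nucleus, giving 3 syllables.
V1 /a/ – V2 /u/: /r/ is a single consonant, so it becomes the next onset.
V2 /u/ – V3 /e/: /rlr/ splits as /rl/ + /r/ (/r/ is the longest suffix that is a licit onset).
Result: la.rurl.regf.
Classifying each syllable: /la/ (open), /rurl/ (closed), /regf/ (closed).
Open syllables: 1.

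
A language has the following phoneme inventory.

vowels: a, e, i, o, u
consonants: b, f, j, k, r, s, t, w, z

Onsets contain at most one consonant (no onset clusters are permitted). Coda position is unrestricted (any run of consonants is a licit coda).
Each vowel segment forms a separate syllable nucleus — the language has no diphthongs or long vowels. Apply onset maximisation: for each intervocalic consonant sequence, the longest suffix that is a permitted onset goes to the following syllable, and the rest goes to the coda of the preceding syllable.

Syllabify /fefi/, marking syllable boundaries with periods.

fe.fi

The vowels are e, i — 2 nuclei, so 2 syllables.
Between /e/ (V1) and /i/ (V2): /f/ is a single consonant, so it becomes the next onset.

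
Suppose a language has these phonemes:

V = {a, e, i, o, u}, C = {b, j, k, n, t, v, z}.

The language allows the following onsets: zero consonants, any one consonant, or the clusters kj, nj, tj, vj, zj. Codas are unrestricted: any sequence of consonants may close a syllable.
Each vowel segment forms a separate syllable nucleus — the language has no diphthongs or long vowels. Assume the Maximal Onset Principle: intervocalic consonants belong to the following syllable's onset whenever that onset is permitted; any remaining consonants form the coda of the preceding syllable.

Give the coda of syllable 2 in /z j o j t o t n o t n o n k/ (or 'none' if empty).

t

Vowels present: o, o, o, o; each is a nucleus, giving 4 syllables.
/o…o/ gap (V1→V2): /jt/; trying suffixes from longest down, /t/ is the first permitted one, so coda /j/ | onset /t/.
/o…o/ gap (V2→V3): /tn/ — longest licit onset from the right is /n/, leaving /t/ as coda.
/o…o/ gap (V3→V4): /tn/ splits as /t/ + /n/ (/n/ is the longest suffix that is a licit onset).
Syllabification: zjoj.tot.not.nonk.
Syllable 2 is /tot/: onset /t/, nucleus /o/, coda /t/.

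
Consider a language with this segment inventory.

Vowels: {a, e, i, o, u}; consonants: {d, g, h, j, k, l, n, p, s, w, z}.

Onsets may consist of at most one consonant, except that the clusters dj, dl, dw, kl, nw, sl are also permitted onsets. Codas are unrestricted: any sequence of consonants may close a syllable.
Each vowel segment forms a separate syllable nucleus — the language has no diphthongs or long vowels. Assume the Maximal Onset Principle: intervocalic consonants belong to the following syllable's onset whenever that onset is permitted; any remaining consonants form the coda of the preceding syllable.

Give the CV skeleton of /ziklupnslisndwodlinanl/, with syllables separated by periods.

Nuclei (vowels): i, u, i, o, i, a → 6 syllables.
Between /i/ (V1) and /u/ (V2): /kl/ — entire cluster is a permitted onset → onset /kl/, coda ∅.
Between /u/ (V2) and /i/ (V3): /pnsl/; trying suffixes from longest down, /sl/ is the first permitted one, so coda /pn/ | onset /sl/.
Between /i/ (V3) and /o/ (V4): /sndw/ splits as /sn/ + /dw/ (/dw/ is the longest suffix that is a licit onset).
Between /o/ (V4) and /i/ (V5): cluster /dl/ — /dl/ is itself a permitted onset, so the whole cluster goes right; preceding coda = ∅.
Between /i/ (V5) and /a/ (V6): /n/ → onset of the next syllable (single consonants are always licit onsets).
So the parse is zi.klupn.slisn.dwo.dli.nanl.
Mapping each syllable to C/V: /zi/ → CV, /klupn/ → CCVCC, /slisn/ → CCVCC, /dwo/ → CCV, /dli/ → CCV, /nanl/ → CVCC.

CV.CCVCC.CCVCC.CCV.CCV.CVCC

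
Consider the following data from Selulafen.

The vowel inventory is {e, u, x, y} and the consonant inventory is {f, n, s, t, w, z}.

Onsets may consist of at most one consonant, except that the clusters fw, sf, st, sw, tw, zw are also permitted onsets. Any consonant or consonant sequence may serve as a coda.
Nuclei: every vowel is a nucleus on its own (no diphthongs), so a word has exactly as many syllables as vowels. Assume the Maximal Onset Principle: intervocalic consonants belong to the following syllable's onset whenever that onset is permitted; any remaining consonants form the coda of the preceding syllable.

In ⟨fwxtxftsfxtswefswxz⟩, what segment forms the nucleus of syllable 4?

The vowels are x, x, x, e, x — 5 nuclei, so 5 syllables.
The fourth nucleus (vowel 4 from the left) is /e/.

e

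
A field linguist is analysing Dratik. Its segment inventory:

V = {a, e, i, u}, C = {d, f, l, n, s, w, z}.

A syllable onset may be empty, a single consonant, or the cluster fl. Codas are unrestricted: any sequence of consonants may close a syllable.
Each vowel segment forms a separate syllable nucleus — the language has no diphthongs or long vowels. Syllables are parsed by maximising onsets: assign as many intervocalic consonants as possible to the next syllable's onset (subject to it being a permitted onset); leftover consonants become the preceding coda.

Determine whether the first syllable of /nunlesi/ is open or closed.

closed

Vowels present: u, e, i; each is a nucleus, giving 3 syllables.
Between /u/ (V1) and /e/ (V2): /nl/ splits as /n/ + /l/ (/l/ is the longest suffix that is a licit onset).
Between /e/ (V2) and /i/ (V3): /s/ is a single consonant, so it becomes the next onset.
Syllabification: nun.le.si.
Syllable 1 is /nun/ with coda /n/, so it is closed.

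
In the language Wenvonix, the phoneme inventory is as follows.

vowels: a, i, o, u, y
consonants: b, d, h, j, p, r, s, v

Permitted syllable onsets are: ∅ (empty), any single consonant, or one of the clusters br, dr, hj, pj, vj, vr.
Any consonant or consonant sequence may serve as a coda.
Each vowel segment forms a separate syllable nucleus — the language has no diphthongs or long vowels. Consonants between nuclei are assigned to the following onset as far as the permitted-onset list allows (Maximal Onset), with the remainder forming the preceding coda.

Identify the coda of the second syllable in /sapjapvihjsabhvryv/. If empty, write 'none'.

p

Nuclei (vowels): a, a, i, a, y → 5 syllables.
/a…a/ gap (V1→V2): /pj/ is a licit onset in full, so it all attaches to the next syllable.
/a…i/ gap (V2→V3): /pv/ — longest licit onset from the right is /v/, leaving /p/ as coda.
/i…a/ gap (V3→V4): /hjs/; trying suffixes from longest down, /s/ is the first permitted one, so coda /hj/ | onset /s/.
/a…y/ gap (V4→V5): cluster /bhvr/ — the longest permitted-onset suffix is /vr/; onset = /vr/, preceding coda = /bh/.
So the parse is sa.pjap.vihj.sabh.vryv.
Syllable 2 is /pjap/: onset /pj/, nucleus /a/, coda /p/.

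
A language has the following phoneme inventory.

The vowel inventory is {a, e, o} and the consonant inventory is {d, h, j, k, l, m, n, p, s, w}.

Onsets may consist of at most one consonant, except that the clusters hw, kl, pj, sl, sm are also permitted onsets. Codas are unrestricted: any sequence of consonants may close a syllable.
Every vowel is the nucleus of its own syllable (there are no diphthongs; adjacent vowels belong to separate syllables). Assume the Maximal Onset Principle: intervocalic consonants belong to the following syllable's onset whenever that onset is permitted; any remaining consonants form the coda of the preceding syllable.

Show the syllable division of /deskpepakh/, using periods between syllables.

desk.pe.pakh

Nuclei (vowels): e, e, a → 3 syllables.
σ1/σ2 boundary: /skp/ splits as /sk/ + /p/ (/p/ is the longest suffix that is a licit onset).
σ2/σ3 boundary: just /p/ — single C goes to the following onset.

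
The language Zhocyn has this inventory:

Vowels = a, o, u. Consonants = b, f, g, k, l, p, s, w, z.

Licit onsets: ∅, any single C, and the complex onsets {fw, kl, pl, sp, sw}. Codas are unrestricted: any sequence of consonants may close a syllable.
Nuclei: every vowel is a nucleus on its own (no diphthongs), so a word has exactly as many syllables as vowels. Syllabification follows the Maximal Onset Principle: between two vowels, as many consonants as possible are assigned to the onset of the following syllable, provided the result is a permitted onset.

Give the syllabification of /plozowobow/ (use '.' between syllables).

plo.zo.wo.bow

Nuclei (vowels): o, o, o, o → 4 syllables.
/o…o/ gap (V1→V2): /z/ → onset of the next syllable (single consonants are always licit onsets).
/o…o/ gap (V2→V3): /w/ is a single consonant, so it becomes the next onset.
/o…o/ gap (V3→V4): /b/ → onset of the next syllable (single consonants are always licit onsets).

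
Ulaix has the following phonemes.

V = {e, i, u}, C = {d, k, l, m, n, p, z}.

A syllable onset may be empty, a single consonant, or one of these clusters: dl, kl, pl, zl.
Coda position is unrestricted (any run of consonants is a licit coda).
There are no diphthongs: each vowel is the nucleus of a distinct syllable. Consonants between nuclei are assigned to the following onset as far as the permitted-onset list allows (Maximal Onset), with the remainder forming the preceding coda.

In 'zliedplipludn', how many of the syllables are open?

2

The vowels are i, e, i, u — 4 nuclei, so 4 syllables.
σ1/σ2 boundary: nothing intervenes; syllable break is V.V.
σ2/σ3 boundary: /dpl/ — longest licit onset from the right is /pl/, leaving /d/ as coda.
σ3/σ4 boundary: /pl/ is a licit onset in full, so it all attaches to the next syllable.
So the parse is zli.ed.pli.pludn.
Classifying each syllable: /zli/ (open), /ed/ (closed), /pli/ (open), /pludn/ (closed).
Open syllables: 2.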